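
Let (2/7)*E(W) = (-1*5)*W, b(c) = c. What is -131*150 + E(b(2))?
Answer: -19685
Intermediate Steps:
E(W) = -35*W/2 (E(W) = 7*((-1*5)*W)/2 = 7*(-5*W)/2 = -35*W/2)
-131*150 + E(b(2)) = -131*150 - 35/2*2 = -19650 - 35 = -19685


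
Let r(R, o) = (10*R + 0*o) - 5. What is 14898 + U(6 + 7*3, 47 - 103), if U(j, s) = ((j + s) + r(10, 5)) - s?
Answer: 15020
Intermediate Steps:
r(R, o) = -5 + 10*R (r(R, o) = (10*R + 0) - 5 = 10*R - 5 = -5 + 10*R)
U(j, s) = 95 + j (U(j, s) = ((j + s) + (-5 + 10*10)) - s = ((j + s) + (-5 + 100)) - s = ((j + s) + 95) - s = (95 + j + s) - s = 95 + j)
14898 + U(6 + 7*3, 47 - 103) = 14898 + (95 + (6 + 7*3)) = 14898 + (95 + (6 + 21)) = 14898 + (95 + 27) = 14898 + 122 = 15020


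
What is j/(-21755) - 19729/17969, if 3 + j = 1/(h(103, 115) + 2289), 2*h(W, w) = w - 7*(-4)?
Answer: -2026019489786/1845512523995 ≈ -1.0978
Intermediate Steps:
h(W, w) = 14 + w/2 (h(W, w) = (w - 7*(-4))/2 = (w + 28)/2 = (28 + w)/2 = 14 + w/2)
j = -14161/4721 (j = -3 + 1/((14 + (½)*115) + 2289) = -3 + 1/((14 + 115/2) + 2289) = -3 + 1/(143/2 + 2289) = -3 + 1/(4721/2) = -3 + 2/4721 = -14161/4721 ≈ -2.9996)
j/(-21755) - 19729/17969 = -14161/4721/(-21755) - 19729/17969 = -14161/4721*(-1/21755) - 19729*1/17969 = 14161/102705355 - 19729/17969 = -2026019489786/1845512523995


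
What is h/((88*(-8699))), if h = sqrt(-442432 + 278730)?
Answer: -I*sqrt(163702)/765512 ≈ -0.00052854*I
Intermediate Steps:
h = I*sqrt(163702) (h = sqrt(-163702) = I*sqrt(163702) ≈ 404.6*I)
h/((88*(-8699))) = (I*sqrt(163702))/((88*(-8699))) = (I*sqrt(163702))/(-765512) = (I*sqrt(163702))*(-1/765512) = -I*sqrt(163702)/765512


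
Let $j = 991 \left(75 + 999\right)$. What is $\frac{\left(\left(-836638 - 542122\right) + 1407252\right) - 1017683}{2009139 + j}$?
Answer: $- \frac{989191}{3073473} \approx -0.32185$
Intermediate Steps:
$j = 1064334$ ($j = 991 \cdot 1074 = 1064334$)
$\frac{\left(\left(-836638 - 542122\right) + 1407252\right) - 1017683}{2009139 + j} = \frac{\left(\left(-836638 - 542122\right) + 1407252\right) - 1017683}{2009139 + 1064334} = \frac{\left(-1378760 + 1407252\right) - 1017683}{3073473} = \left(28492 - 1017683\right) \frac{1}{3073473} = \left(-989191\right) \frac{1}{3073473} = - \frac{989191}{3073473}$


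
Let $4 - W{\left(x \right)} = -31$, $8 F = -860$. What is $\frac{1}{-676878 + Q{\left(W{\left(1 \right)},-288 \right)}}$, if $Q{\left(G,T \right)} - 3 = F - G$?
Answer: $- \frac{2}{1354035} \approx -1.4771 \cdot 10^{-6}$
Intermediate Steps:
$F = - \frac{215}{2}$ ($F = \frac{1}{8} \left(-860\right) = - \frac{215}{2} \approx -107.5$)
$W{\left(x \right)} = 35$ ($W{\left(x \right)} = 4 - -31 = 4 + 31 = 35$)
$Q{\left(G,T \right)} = - \frac{209}{2} - G$ ($Q{\left(G,T \right)} = 3 - \left(\frac{215}{2} + G\right) = - \frac{209}{2} - G$)
$\frac{1}{-676878 + Q{\left(W{\left(1 \right)},-288 \right)}} = \frac{1}{-676878 - \frac{279}{2}} = \frac{1}{- \frac{1354035}{2}} = - \frac{2}{1354035}$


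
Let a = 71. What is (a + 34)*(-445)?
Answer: -46725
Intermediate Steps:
(a + 34)*(-445) = (71 + 34)*(-445) = 105*(-445) = -46725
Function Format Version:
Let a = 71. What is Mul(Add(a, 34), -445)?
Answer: -46725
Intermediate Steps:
Mul(Add(a, 34), -445) = Mul(Add(71, 34), -445) = Mul(105, -445) = -46725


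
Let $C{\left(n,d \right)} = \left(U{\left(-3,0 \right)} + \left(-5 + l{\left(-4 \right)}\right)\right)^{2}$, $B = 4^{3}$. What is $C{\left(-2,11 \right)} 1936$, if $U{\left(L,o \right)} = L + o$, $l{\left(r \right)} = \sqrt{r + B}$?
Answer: $240064 - 61952 \sqrt{15} \approx 124.94$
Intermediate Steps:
$B = 64$
$l{\left(r \right)} = \sqrt{64 + r}$ ($l{\left(r \right)} = \sqrt{r + 64} = \sqrt{64 + r}$)
$C{\left(n,d \right)} = \left(-8 + 2 \sqrt{15}\right)^{2}$ ($C{\left(n,d \right)} = \left(\left(-3 + 0\right) - \left(5 - \sqrt{64 - 4}\right)\right)^{2} = \left(-3 - \left(5 - \sqrt{60}\right)\right)^{2} = \left(-3 - \left(5 - 2 \sqrt{15}\right)\right)^{2} = \left(-8 + 2 \sqrt{15}\right)^{2}$)
$C{\left(-2,11 \right)} 1936 = \left(124 - 32 \sqrt{15}\right) 1936 = 240064 - 61952 \sqrt{15}$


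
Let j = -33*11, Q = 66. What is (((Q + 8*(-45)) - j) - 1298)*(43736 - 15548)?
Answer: -34643052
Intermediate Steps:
j = -363
(((Q + 8*(-45)) - j) - 1298)*(43736 - 15548) = (((66 + 8*(-45)) - 1*(-363)) - 1298)*(43736 - 15548) = (((66 - 360) + 363) - 1298)*28188 = ((-294 + 363) - 1298)*28188 = (69 - 1298)*28188 = -1229*28188 = -34643052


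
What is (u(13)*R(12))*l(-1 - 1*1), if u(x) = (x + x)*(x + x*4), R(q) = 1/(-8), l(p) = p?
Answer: 845/2 ≈ 422.50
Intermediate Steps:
R(q) = -⅛
u(x) = 10*x² (u(x) = (2*x)*(x + 4*x) = (2*x)*(5*x) = 10*x²)
(u(13)*R(12))*l(-1 - 1*1) = ((10*13²)*(-⅛))*(-1 - 1*1) = ((10*169)*(-⅛))*(-1 - 1) = (1690*(-⅛))*(-2) = -845/4*(-2) = 845/2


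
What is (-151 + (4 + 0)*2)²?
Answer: 20449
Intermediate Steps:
(-151 + (4 + 0)*2)² = (-151 + 4*2)² = (-151 + 8)² = (-143)² = 20449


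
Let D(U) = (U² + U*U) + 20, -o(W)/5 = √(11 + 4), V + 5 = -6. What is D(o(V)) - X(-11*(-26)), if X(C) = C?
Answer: 484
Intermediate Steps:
V = -11 (V = -5 - 6 = -11)
o(W) = -5*√15 (o(W) = -5*√(11 + 4) = -5*√15)
D(U) = 20 + 2*U² (D(U) = (U² + U²) + 20 = 2*U² + 20 = 20 + 2*U²)
D(o(V)) - X(-11*(-26)) = (20 + 2*(-5*√15)²) - (-11)*(-26) = (20 + 2*375) - 1*286 = (20 + 750) - 286 = 770 - 286 = 484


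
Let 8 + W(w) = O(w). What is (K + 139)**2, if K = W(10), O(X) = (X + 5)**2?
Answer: 126736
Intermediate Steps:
O(X) = (5 + X)**2
W(w) = -8 + (5 + w)**2
K = 217 (K = -8 + (5 + 10)**2 = -8 + 15**2 = -8 + 225 = 217)
(K + 139)**2 = (217 + 139)**2 = 356**2 = 126736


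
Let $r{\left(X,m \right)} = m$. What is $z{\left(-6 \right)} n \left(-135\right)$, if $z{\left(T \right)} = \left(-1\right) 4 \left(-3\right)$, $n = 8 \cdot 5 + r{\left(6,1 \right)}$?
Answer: $-66420$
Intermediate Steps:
$n = 41$ ($n = 8 \cdot 5 + 1 = 40 + 1 = 41$)
$z{\left(T \right)} = 12$ ($z{\left(T \right)} = \left(-4\right) \left(-3\right) = 12$)
$z{\left(-6 \right)} n \left(-135\right) = 12 \cdot 41 \left(-135\right) = 492 \left(-135\right) = -66420$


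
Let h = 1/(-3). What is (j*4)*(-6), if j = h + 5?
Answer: -112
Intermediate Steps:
h = -1/3 (h = 1*(-1/3) = -1/3 ≈ -0.33333)
j = 14/3 (j = -1/3 + 5 = 14/3 ≈ 4.6667)
(j*4)*(-6) = ((14/3)*4)*(-6) = (56/3)*(-6) = -112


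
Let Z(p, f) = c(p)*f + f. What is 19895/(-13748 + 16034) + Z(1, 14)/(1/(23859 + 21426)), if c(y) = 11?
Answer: 17391633575/2286 ≈ 7.6079e+6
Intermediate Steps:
Z(p, f) = 12*f (Z(p, f) = 11*f + f = 12*f)
19895/(-13748 + 16034) + Z(1, 14)/(1/(23859 + 21426)) = 19895/(-13748 + 16034) + (12*14)/(1/(23859 + 21426)) = 19895/2286 + 168/(1/45285) = 19895*(1/2286) + 168/(1/45285) = 19895/2286 + 168*45285 = 19895/2286 + 7607880 = 17391633575/2286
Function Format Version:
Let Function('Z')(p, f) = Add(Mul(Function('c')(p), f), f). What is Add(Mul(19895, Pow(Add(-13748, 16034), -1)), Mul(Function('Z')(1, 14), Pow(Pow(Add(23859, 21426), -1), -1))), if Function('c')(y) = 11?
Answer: Rational(17391633575, 2286) ≈ 7.6079e+6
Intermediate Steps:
Function('Z')(p, f) = Mul(12, f) (Function('Z')(p, f) = Add(Mul(11, f), f) = Mul(12, f))
Add(Mul(19895, Pow(Add(-13748, 16034), -1)), Mul(Function('Z')(1, 14), Pow(Pow(Add(23859, 21426), -1), -1))) = Add(Mul(19895, Pow(Add(-13748, 16034), -1)), Mul(Mul(12, 14), Pow(Pow(Add(23859, 21426), -1), -1))) = Add(Mul(19895, Pow(2286, -1)), Mul(168, Pow(Pow(45285, -1), -1))) = Add(Mul(19895, Rational(1, 2286)), Mul(168, Pow(Rational(1, 45285), -1))) = Add(Rational(19895, 2286), Mul(168, 45285)) = Add(Rational(19895, 2286), 7607880) = Rational(17391633575, 2286)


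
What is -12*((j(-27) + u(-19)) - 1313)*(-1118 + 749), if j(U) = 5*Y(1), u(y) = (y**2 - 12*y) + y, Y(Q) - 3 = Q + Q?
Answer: -3179304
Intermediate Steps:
Y(Q) = 3 + 2*Q (Y(Q) = 3 + (Q + Q) = 3 + 2*Q)
u(y) = y**2 - 11*y
j(U) = 25 (j(U) = 5*(3 + 2*1) = 5*(3 + 2) = 5*5 = 25)
-12*((j(-27) + u(-19)) - 1313)*(-1118 + 749) = -12*((25 - 19*(-11 - 19)) - 1313)*(-1118 + 749) = -12*((25 - 19*(-30)) - 1313)*(-369) = -12*((25 + 570) - 1313)*(-369) = -12*(595 - 1313)*(-369) = -(-8616)*(-369) = -12*264942 = -3179304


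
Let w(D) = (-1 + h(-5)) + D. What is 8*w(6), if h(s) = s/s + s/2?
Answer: 28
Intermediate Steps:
h(s) = 1 + s/2 (h(s) = 1 + s*(1/2) = 1 + s/2)
w(D) = -5/2 + D (w(D) = (-1 + (1 + (1/2)*(-5))) + D = (-1 + (1 - 5/2)) + D = (-1 - 3/2) + D = -5/2 + D)
8*w(6) = 8*(-5/2 + 6) = 8*(7/2) = 28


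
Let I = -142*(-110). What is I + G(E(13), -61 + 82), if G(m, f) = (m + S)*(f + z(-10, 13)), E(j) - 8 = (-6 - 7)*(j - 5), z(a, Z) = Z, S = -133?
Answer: 7834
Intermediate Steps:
E(j) = 73 - 13*j (E(j) = 8 + (-6 - 7)*(j - 5) = 8 - 13*(-5 + j) = 8 + (65 - 13*j) = 73 - 13*j)
G(m, f) = (-133 + m)*(13 + f) (G(m, f) = (m - 133)*(f + 13) = (-133 + m)*(13 + f))
I = 15620
I + G(E(13), -61 + 82) = 15620 + (-1729 - 133*(-61 + 82) + 13*(73 - 13*13) + (-61 + 82)*(73 - 13*13)) = 15620 + (-1729 - 133*21 + 13*(73 - 169) + 21*(73 - 169)) = 15620 + (-1729 - 2793 + 13*(-96) + 21*(-96)) = 15620 + (-1729 - 2793 - 1248 - 2016) = 15620 - 7786 = 7834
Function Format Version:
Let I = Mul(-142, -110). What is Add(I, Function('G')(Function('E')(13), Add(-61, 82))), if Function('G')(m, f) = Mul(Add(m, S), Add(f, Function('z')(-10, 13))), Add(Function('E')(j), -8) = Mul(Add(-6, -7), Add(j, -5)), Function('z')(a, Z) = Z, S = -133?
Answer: 7834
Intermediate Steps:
Function('E')(j) = Add(73, Mul(-13, j)) (Function('E')(j) = Add(8, Mul(Add(-6, -7), Add(j, -5))) = Add(8, Mul(-13, Add(-5, j))) = Add(8, Add(65, Mul(-13, j))) = Add(73, Mul(-13, j)))
Function('G')(m, f) = Mul(Add(-133, m), Add(13, f)) (Function('G')(m, f) = Mul(Add(m, -133), Add(f, 13)) = Mul(Add(-133, m), Add(13, f)))
I = 15620
Add(I, Function('G')(Function('E')(13), Add(-61, 82))) = Add(15620, Add(-1729, Mul(-133, Add(-61, 82)), Mul(13, Add(73, Mul(-13, 13))), Mul(Add(-61, 82), Add(73, Mul(-13, 13))))) = Add(15620, Add(-1729, Mul(-133, 21), Mul(13, Add(73, -169)), Mul(21, Add(73, -169)))) = Add(15620, Add(-1729, -2793, Mul(13, -96), Mul(21, -96))) = Add(15620, Add(-1729, -2793, -1248, -2016)) = Add(15620, -7786) = 7834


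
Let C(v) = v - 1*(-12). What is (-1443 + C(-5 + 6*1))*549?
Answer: -785070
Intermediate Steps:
C(v) = 12 + v (C(v) = v + 12 = 12 + v)
(-1443 + C(-5 + 6*1))*549 = (-1443 + (12 + (-5 + 6*1)))*549 = (-1443 + (12 + (-5 + 6)))*549 = (-1443 + (12 + 1))*549 = (-1443 + 13)*549 = -1430*549 = -785070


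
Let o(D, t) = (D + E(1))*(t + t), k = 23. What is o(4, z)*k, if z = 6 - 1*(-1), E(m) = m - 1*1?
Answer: 1288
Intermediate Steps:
E(m) = -1 + m (E(m) = m - 1 = -1 + m)
z = 7 (z = 6 + 1 = 7)
o(D, t) = 2*D*t (o(D, t) = (D + (-1 + 1))*(t + t) = (D + 0)*(2*t) = D*(2*t) = 2*D*t)
o(4, z)*k = (2*4*7)*23 = 56*23 = 1288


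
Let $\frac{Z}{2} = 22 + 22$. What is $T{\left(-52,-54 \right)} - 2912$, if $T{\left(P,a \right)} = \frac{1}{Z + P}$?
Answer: $- \frac{104831}{36} \approx -2912.0$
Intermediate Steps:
$Z = 88$ ($Z = 2 \left(22 + 22\right) = 2 \cdot 44 = 88$)
$T{\left(P,a \right)} = \frac{1}{88 + P}$
$T{\left(-52,-54 \right)} - 2912 = \frac{1}{88 - 52} - 2912 = \frac{1}{36} - 2912 = - \frac{104831}{36}$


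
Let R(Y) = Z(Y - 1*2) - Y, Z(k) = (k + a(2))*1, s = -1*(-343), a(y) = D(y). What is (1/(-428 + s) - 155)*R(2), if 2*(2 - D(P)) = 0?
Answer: 0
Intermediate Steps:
D(P) = 2 (D(P) = 2 - 1/2*0 = 2 + 0 = 2)
a(y) = 2
s = 343
Z(k) = 2 + k (Z(k) = (k + 2)*1 = (2 + k)*1 = 2 + k)
R(Y) = 0 (R(Y) = (2 + (Y - 1*2)) - Y = (2 + (Y - 2)) - Y = (2 + (-2 + Y)) - Y = Y - Y = 0)
(1/(-428 + s) - 155)*R(2) = (1/(-428 + 343) - 155)*0 = (1/(-85) - 155)*0 = (-1/85 - 155)*0 = -13176/85*0 = 0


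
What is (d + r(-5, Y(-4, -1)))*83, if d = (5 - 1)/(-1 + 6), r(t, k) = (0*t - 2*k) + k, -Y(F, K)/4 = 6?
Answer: 10292/5 ≈ 2058.4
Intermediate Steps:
Y(F, K) = -24 (Y(F, K) = -4*6 = -24)
r(t, k) = -k (r(t, k) = (0 - 2*k) + k = -2*k + k = -k)
d = 4/5 ≈ 0.80000
(d + r(-5, Y(-4, -1)))*83 = (4/5 - 1*(-24))*83 = (4/5 + 24)*83 = (124/5)*83 = 10292/5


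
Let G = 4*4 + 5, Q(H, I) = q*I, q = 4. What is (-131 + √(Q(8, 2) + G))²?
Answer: (131 - √29)² ≈ 15779.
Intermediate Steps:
Q(H, I) = 4*I
G = 21 (G = 16 + 5 = 21)
(-131 + √(Q(8, 2) + G))² = (-131 + √(4*2 + 21))² = (-131 + √(8 + 21))² = (-131 + √29)²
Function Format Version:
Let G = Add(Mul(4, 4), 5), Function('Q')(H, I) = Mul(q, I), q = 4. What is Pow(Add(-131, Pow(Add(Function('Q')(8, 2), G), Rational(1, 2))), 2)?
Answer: Pow(Add(131, Mul(-1, Pow(29, Rational(1, 2)))), 2) ≈ 15779.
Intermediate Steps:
Function('Q')(H, I) = Mul(4, I)
G = 21 (G = Add(16, 5) = 21)
Pow(Add(-131, Pow(Add(Function('Q')(8, 2), G), Rational(1, 2))), 2) = Pow(Add(-131, Pow(Add(Mul(4, 2), 21), Rational(1, 2))), 2) = Pow(Add(-131, Pow(Add(8, 21), Rational(1, 2))), 2) = Pow(Add(-131, Pow(29, Rational(1, 2))), 2)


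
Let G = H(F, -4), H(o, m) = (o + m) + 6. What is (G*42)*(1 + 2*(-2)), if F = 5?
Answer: -882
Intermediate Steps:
H(o, m) = 6 + m + o (H(o, m) = (m + o) + 6 = 6 + m + o)
G = 7 (G = 6 - 4 + 5 = 7)
(G*42)*(1 + 2*(-2)) = (7*42)*(1 + 2*(-2)) = 294*(1 - 4) = 294*(-3) = -882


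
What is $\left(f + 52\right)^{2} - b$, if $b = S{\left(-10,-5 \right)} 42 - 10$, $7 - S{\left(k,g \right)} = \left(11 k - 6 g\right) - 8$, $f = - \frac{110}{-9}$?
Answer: $\frac{11704}{81} \approx 144.49$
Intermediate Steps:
$f = \frac{110}{9}$ ($f = \left(-110\right) \left(- \frac{1}{9}\right) = \frac{110}{9} \approx 12.222$)
$S{\left(k,g \right)} = 15 - 11 k + 6 g$ ($S{\left(k,g \right)} = 7 - \left(\left(11 k - 6 g\right) - 8\right) = 7 - \left(\left(- 6 g + 11 k\right) - 8\right) = 7 - \left(-8 - 6 g + 11 k\right) = 7 + \left(8 - 11 k + 6 g\right) = 15 - 11 k + 6 g$)
$b = 3980$ ($b = \left(15 - -110 + 6 \left(-5\right)\right) 42 - 10 = \left(15 + 110 - 30\right) 42 - 10 = 95 \cdot 42 - 10 = 3990 - 10 = 3980$)
$\left(f + 52\right)^{2} - b = \left(\frac{110}{9} + 52\right)^{2} - 3980 = \left(\frac{578}{9}\right)^{2} - 3980 = \frac{334084}{81} - 3980 = \frac{11704}{81}$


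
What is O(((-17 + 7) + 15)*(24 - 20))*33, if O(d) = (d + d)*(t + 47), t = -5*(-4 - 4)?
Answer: 114840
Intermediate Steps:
t = 40 (t = -5*(-8) = 40)
O(d) = 174*d (O(d) = (d + d)*(40 + 47) = (2*d)*87 = 174*d)
O(((-17 + 7) + 15)*(24 - 20))*33 = (174*(((-17 + 7) + 15)*(24 - 20)))*33 = (174*((-10 + 15)*4))*33 = (174*(5*4))*33 = (174*20)*33 = 3480*33 = 114840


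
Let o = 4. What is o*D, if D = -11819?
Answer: -47276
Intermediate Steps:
o*D = 4*(-11819) = -47276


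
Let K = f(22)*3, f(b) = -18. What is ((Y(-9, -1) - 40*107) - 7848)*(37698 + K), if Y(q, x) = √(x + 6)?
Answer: -456546432 + 37644*√5 ≈ -4.5646e+8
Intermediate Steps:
Y(q, x) = √(6 + x)
K = -54 (K = -18*3 = -54)
((Y(-9, -1) - 40*107) - 7848)*(37698 + K) = ((√(6 - 1) - 40*107) - 7848)*(37698 - 54) = ((√5 - 4280) - 7848)*37644 = ((-4280 + √5) - 7848)*37644 = (-12128 + √5)*37644 = -456546432 + 37644*√5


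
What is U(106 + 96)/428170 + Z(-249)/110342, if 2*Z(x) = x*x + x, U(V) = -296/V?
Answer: 333805384576/1192939637035 ≈ 0.27982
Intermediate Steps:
Z(x) = x/2 + x²/2 (Z(x) = (x*x + x)/2 = (x² + x)/2 = (x + x²)/2 = x/2 + x²/2)
U(106 + 96)/428170 + Z(-249)/110342 = -296/(106 + 96)/428170 + ((½)*(-249)*(1 - 249))/110342 = -296/202*(1/428170) + ((½)*(-249)*(-248))*(1/110342) = -296*1/202*(1/428170) + 30876*(1/110342) = -148/101*1/428170 + 15438/55171 = -74/21622585 + 15438/55171 = 333805384576/1192939637035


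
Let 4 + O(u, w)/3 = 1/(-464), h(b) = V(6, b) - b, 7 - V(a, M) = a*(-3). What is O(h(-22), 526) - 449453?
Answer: -208551763/464 ≈ -4.4947e+5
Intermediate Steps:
V(a, M) = 7 + 3*a (V(a, M) = 7 - a*(-3) = 7 - (-3)*a = 7 + 3*a)
h(b) = 25 - b (h(b) = (7 + 3*6) - b = (7 + 18) - b = 25 - b)
O(u, w) = -5571/464 (O(u, w) = -12 + 3/(-464) = -12 + 3*(-1/464) = -12 - 3/464 = -5571/464)
O(h(-22), 526) - 449453 = -5571/464 - 449453 = -208551763/464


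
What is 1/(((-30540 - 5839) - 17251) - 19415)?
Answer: -1/73045 ≈ -1.3690e-5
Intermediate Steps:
1/(((-30540 - 5839) - 17251) - 19415) = 1/((-36379 - 17251) - 19415) = 1/(-53630 - 19415) = 1/(-73045) = -1/73045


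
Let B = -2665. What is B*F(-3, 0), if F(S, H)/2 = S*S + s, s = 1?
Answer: -53300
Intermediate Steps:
F(S, H) = 2 + 2*S² (F(S, H) = 2*(S*S + 1) = 2*(S² + 1) = 2*(1 + S²) = 2 + 2*S²)
B*F(-3, 0) = -2665*(2 + 2*(-3)²) = -2665*(2 + 2*9) = -2665*(2 + 18) = -2665*20 = -53300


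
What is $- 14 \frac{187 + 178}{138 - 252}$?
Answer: $\frac{2555}{57} \approx 44.825$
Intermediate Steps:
$- 14 \frac{187 + 178}{138 - 252} = - 14 \frac{365}{-114} = - 14 \cdot 365 \left(- \frac{1}{114}\right) = \left(-14\right) \left(- \frac{365}{114}\right) = \frac{2555}{57}$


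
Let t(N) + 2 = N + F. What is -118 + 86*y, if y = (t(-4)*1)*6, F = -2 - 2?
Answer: -5278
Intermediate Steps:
F = -4
t(N) = -6 + N (t(N) = -2 + (N - 4) = -2 + (-4 + N) = -6 + N)
y = -60 (y = ((-6 - 4)*1)*6 = -10*1*6 = -10*6 = -60)
-118 + 86*y = -118 + 86*(-60) = -118 - 5160 = -5278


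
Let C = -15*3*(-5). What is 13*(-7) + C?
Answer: 134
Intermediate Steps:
C = 225 (C = -3*15*(-5) = -45*(-5) = 225)
13*(-7) + C = 13*(-7) + 225 = -91 + 225 = 134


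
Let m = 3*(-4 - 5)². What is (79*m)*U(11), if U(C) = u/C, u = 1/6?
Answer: 6399/22 ≈ 290.86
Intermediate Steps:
u = ⅙ ≈ 0.16667
U(C) = 1/(6*C)
m = 243 (m = 3*(-9)² = 3*81 = 243)
(79*m)*U(11) = (79*243)*((⅙)/11) = 19197*((⅙)*(1/11)) = 19197*(1/66) = 6399/22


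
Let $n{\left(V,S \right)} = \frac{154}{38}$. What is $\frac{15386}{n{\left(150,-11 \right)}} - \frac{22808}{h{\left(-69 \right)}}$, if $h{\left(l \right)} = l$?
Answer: $\frac{3132466}{759} \approx 4127.1$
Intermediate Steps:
$n{\left(V,S \right)} = \frac{77}{19}$ ($n{\left(V,S \right)} = 154 \cdot \frac{1}{38} = \frac{77}{19}$)
$\frac{15386}{n{\left(150,-11 \right)}} - \frac{22808}{h{\left(-69 \right)}} = \frac{15386}{\frac{77}{19}} - \frac{22808}{-69} = 15386 \cdot \frac{19}{77} - - \frac{22808}{69} = \frac{41762}{11} + \frac{22808}{69} = \frac{3132466}{759}$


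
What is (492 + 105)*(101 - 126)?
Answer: -14925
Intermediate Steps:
(492 + 105)*(101 - 126) = 597*(-25) = -14925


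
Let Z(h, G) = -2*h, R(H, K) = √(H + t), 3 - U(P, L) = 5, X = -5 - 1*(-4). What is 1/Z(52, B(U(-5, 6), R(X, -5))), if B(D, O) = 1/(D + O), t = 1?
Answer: -1/104 ≈ -0.0096154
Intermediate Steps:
X = -1 (X = -5 + 4 = -1)
U(P, L) = -2 (U(P, L) = 3 - 1*5 = 3 - 5 = -2)
R(H, K) = √(1 + H) (R(H, K) = √(H + 1) = √(1 + H))
1/Z(52, B(U(-5, 6), R(X, -5))) = 1/(-2*52) = 1/(-104) = -1/104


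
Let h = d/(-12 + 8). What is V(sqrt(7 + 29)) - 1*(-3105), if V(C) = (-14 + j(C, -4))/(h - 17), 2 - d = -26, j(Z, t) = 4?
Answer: 37265/12 ≈ 3105.4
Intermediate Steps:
d = 28 (d = 2 - 1*(-26) = 2 + 26 = 28)
h = -7 (h = 28/(-12 + 8) = 28/(-4) = 28*(-1/4) = -7)
V(C) = 5/12 (V(C) = (-14 + 4)/(-7 - 17) = -10/(-24) = -10*(-1/24) = 5/12)
V(sqrt(7 + 29)) - 1*(-3105) = 5/12 - 1*(-3105) = 5/12 + 3105 = 37265/12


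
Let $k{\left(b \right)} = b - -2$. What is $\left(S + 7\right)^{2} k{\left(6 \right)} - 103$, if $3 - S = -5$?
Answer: $1697$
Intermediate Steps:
$S = 8$ ($S = 3 - -5 = 3 + 5 = 8$)
$k{\left(b \right)} = 2 + b$ ($k{\left(b \right)} = b + 2 = 2 + b$)
$\left(S + 7\right)^{2} k{\left(6 \right)} - 103 = \left(8 + 7\right)^{2} \left(2 + 6\right) - 103 = 15^{2} \cdot 8 - 103 = 225 \cdot 8 - 103 = 1800 - 103 = 1697$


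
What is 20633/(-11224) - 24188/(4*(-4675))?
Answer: -28587747/52472200 ≈ -0.54482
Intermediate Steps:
20633/(-11224) - 24188/(4*(-4675)) = 20633*(-1/11224) - 24188/(-18700) = -20633/11224 - 24188*(-1/18700) = -20633/11224 + 6047/4675 = -28587747/52472200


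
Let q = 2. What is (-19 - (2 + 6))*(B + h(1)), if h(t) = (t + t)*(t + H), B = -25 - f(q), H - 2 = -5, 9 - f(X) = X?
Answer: 972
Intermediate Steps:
f(X) = 9 - X
H = -3 (H = 2 - 5 = -3)
B = -32 (B = -25 - (9 - 1*2) = -25 - (9 - 2) = -25 - 1*7 = -25 - 7 = -32)
h(t) = 2*t*(-3 + t) (h(t) = (t + t)*(t - 3) = (2*t)*(-3 + t) = 2*t*(-3 + t))
(-19 - (2 + 6))*(B + h(1)) = (-19 - (2 + 6))*(-32 + 2*1*(-3 + 1)) = (-19 - 1*8)*(-32 + 2*1*(-2)) = (-19 - 8)*(-32 - 4) = -27*(-36) = 972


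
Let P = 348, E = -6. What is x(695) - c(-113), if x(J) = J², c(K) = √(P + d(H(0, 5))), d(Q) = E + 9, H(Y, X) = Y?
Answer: 483025 - 3*√39 ≈ 4.8301e+5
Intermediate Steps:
d(Q) = 3 (d(Q) = -6 + 9 = 3)
c(K) = 3*√39 (c(K) = √(348 + 3) = √351 = 3*√39)
x(695) - c(-113) = 695² - 3*√39 = 483025 - 3*√39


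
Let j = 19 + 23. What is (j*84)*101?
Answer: 356328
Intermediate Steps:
j = 42
(j*84)*101 = (42*84)*101 = 3528*101 = 356328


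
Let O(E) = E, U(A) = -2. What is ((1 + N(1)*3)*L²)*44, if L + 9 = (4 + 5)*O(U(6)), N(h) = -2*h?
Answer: -160380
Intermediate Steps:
L = -27 (L = -9 + (4 + 5)*(-2) = -9 + 9*(-2) = -9 - 18 = -27)
((1 + N(1)*3)*L²)*44 = ((1 - 2*1*3)*(-27)²)*44 = ((1 - 2*3)*729)*44 = ((1 - 6)*729)*44 = -5*729*44 = -3645*44 = -160380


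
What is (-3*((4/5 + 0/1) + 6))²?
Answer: 10404/25 ≈ 416.16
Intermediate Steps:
(-3*((4/5 + 0/1) + 6))² = (-3*((4*(⅕) + 0*1) + 6))² = (-3*((⅘ + 0) + 6))² = (-3*(⅘ + 6))² = (-3*34/5)² = (-102/5)² = 10404/25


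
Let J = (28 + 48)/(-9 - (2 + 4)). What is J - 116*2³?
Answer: -13996/15 ≈ -933.07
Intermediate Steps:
J = -76/15 (J = 76/(-9 - 1*6) = 76/(-9 - 6) = 76/(-15) = 76*(-1/15) = -76/15 ≈ -5.0667)
J - 116*2³ = -76/15 - 116*2³ = -76/15 - 116*8 = -76/15 - 928 = -13996/15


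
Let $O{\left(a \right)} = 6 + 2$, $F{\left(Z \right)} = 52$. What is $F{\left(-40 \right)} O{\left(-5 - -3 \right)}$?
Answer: $416$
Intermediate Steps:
$O{\left(a \right)} = 8$
$F{\left(-40 \right)} O{\left(-5 - -3 \right)} = 52 \cdot 8 = 416$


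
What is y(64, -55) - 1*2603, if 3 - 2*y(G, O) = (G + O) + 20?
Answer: -2616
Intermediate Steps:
y(G, O) = -17/2 - G/2 - O/2 (y(G, O) = 3/2 - ((G + O) + 20)/2 = 3/2 - (20 + G + O)/2 = 3/2 + (-10 - G/2 - O/2) = -17/2 - G/2 - O/2)
y(64, -55) - 1*2603 = (-17/2 - 1/2*64 - 1/2*(-55)) - 1*2603 = (-17/2 - 32 + 55/2) - 2603 = -13 - 2603 = -2616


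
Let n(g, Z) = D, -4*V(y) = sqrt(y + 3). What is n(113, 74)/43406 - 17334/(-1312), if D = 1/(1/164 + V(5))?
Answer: 2529379314955/191447198096 - 6724*sqrt(2)/291840241 ≈ 13.212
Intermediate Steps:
V(y) = -sqrt(3 + y)/4 (V(y) = -sqrt(y + 3)/4 = -sqrt(3 + y)/4)
D = 1/(1/164 - sqrt(2)/2) (D = 1/(1/164 - sqrt(3 + 5)/4) = 1/(1/164 - sqrt(2)/2) ≈ -1.4265)
n(g, Z) = -164/13447 - 13448*sqrt(2)/13447
n(113, 74)/43406 - 17334/(-1312) = (-164/13447 - 13448*sqrt(2)/13447)/43406 - 17334/(-1312) = (-164/13447 - 13448*sqrt(2)/13447)*(1/43406) - 17334*(-1/1312) = (-82/291840241 - 6724*sqrt(2)/291840241) + 8667/656 = 2529379314955/191447198096 - 6724*sqrt(2)/291840241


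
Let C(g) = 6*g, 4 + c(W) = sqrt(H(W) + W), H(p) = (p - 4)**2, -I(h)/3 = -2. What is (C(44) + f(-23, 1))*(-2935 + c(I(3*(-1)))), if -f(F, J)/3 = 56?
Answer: -282144 + 96*sqrt(10) ≈ -2.8184e+5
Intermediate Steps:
f(F, J) = -168 (f(F, J) = -3*56 = -168)
I(h) = 6 (I(h) = -3*(-2) = 6)
H(p) = (-4 + p)**2
c(W) = -4 + sqrt(W + (-4 + W)**2) (c(W) = -4 + sqrt((-4 + W)**2 + W) = -4 + sqrt(W + (-4 + W)**2))
(C(44) + f(-23, 1))*(-2935 + c(I(3*(-1)))) = (6*44 - 168)*(-2935 + (-4 + sqrt(6 + (-4 + 6)**2))) = (264 - 168)*(-2935 + (-4 + sqrt(6 + 2**2))) = 96*(-2935 + (-4 + sqrt(6 + 4))) = 96*(-2935 + (-4 + sqrt(10))) = 96*(-2939 + sqrt(10)) = -282144 + 96*sqrt(10)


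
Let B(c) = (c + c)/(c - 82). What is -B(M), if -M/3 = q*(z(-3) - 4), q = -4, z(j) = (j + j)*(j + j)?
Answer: -384/151 ≈ -2.5430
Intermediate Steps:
z(j) = 4*j² (z(j) = (2*j)*(2*j) = 4*j²)
M = 384 (M = -(-12)*(4*(-3)² - 4) = -(-12)*(4*9 - 4) = -(-12)*(36 - 4) = -(-12)*32 = -3*(-128) = 384)
B(c) = 2*c/(-82 + c) (B(c) = (2*c)/(-82 + c) = 2*c/(-82 + c))
-B(M) = -2*384/(-82 + 384) = -2*384/302 = -1*384/151 = -384/151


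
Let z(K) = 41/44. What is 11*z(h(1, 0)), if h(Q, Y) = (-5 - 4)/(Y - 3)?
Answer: 41/4 ≈ 10.250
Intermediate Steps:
h(Q, Y) = -9/(-3 + Y)
z(K) = 41/44 (z(K) = 41*(1/44) = 41/44)
11*z(h(1, 0)) = 11*(41/44) = 41/4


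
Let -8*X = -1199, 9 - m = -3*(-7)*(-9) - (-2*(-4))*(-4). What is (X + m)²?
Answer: 6385729/64 ≈ 99777.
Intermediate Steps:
m = 166 (m = 9 - (-3*(-7)*(-9) - (-2*(-4))*(-4)) = 9 - (21*(-9) - 8*(-4)) = 9 - (-189 - 1*(-32)) = 9 - (-189 + 32) = 9 - 1*(-157) = 9 + 157 = 166)
X = 1199/8 (X = -⅛*(-1199) = 1199/8 ≈ 149.88)
(X + m)² = (1199/8 + 166)² = (2527/8)² = 6385729/64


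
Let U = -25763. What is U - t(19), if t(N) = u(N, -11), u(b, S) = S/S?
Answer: -25764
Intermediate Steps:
u(b, S) = 1
t(N) = 1
U - t(19) = -25763 - 1*1 = -25763 - 1 = -25764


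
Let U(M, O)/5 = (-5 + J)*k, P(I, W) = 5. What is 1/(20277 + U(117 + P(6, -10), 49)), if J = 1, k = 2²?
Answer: 1/20197 ≈ 4.9512e-5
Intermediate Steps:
k = 4
U(M, O) = -80 (U(M, O) = 5*((-5 + 1)*4) = 5*(-4*4) = 5*(-16) = -80)
1/(20277 + U(117 + P(6, -10), 49)) = 1/(20277 - 80) = 1/20197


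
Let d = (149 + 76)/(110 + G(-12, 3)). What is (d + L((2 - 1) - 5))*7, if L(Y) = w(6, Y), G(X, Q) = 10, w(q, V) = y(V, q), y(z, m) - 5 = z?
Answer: 161/8 ≈ 20.125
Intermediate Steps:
y(z, m) = 5 + z
w(q, V) = 5 + V
d = 15/8 (d = (149 + 76)/(110 + 10) = 225/120 = 225*(1/120) = 15/8 ≈ 1.8750)
L(Y) = 5 + Y
(d + L((2 - 1) - 5))*7 = (15/8 + (5 + ((2 - 1) - 5)))*7 = (15/8 + (5 + (1 - 5)))*7 = (15/8 + (5 - 4))*7 = (15/8 + 1)*7 = (23/8)*7 = 161/8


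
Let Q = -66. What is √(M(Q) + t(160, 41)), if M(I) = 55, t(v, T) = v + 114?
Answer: √329 ≈ 18.138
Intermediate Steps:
t(v, T) = 114 + v
√(M(Q) + t(160, 41)) = √(55 + (114 + 160)) = √(55 + 274) = √329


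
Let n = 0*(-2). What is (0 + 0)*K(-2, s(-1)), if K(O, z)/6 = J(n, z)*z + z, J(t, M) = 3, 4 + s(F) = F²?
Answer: 0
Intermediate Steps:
s(F) = -4 + F²
n = 0
K(O, z) = 24*z (K(O, z) = 6*(3*z + z) = 6*(4*z) = 24*z)
(0 + 0)*K(-2, s(-1)) = (0 + 0)*(24*(-4 + (-1)²)) = 0*(24*(-4 + 1)) = 0*(24*(-3)) = 0*(-72) = 0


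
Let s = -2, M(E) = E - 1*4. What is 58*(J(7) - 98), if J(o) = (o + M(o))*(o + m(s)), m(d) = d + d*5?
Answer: -8584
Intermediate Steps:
M(E) = -4 + E (M(E) = E - 4 = -4 + E)
m(d) = 6*d (m(d) = d + 5*d = 6*d)
J(o) = (-12 + o)*(-4 + 2*o) (J(o) = (o + (-4 + o))*(o + 6*(-2)) = (-4 + 2*o)*(o - 12) = (-4 + 2*o)*(-12 + o) = (-12 + o)*(-4 + 2*o))
58*(J(7) - 98) = 58*((48 - 28*7 + 2*7**2) - 98) = 58*((48 - 196 + 2*49) - 98) = 58*((48 - 196 + 98) - 98) = 58*(-50 - 98) = 58*(-148) = -8584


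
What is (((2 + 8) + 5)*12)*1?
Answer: 180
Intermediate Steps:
(((2 + 8) + 5)*12)*1 = ((10 + 5)*12)*1 = (15*12)*1 = 180*1 = 180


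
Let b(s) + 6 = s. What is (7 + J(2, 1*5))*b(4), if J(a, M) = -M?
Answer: -4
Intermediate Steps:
b(s) = -6 + s
(7 + J(2, 1*5))*b(4) = (7 - 5)*(-6 + 4) = (7 - 1*5)*(-2) = (7 - 5)*(-2) = 2*(-2) = -4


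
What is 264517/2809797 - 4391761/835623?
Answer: -4039640131142/782643666177 ≈ -5.1615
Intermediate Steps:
264517/2809797 - 4391761/835623 = -4039640131142/782643666177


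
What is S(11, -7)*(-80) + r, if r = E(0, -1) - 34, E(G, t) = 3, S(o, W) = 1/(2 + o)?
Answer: -483/13 ≈ -37.154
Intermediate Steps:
r = -31 (r = 3 - 34 = -31)
S(11, -7)*(-80) + r = -80/(2 + 11) - 31 = -80/13 - 31 = -483/13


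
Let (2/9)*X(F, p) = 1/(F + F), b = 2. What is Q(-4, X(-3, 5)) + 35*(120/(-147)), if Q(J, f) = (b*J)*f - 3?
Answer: -179/7 ≈ -25.571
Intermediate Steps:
X(F, p) = 9/(4*F) (X(F, p) = 9/(2*(F + F)) = 9/(2*((2*F))) = 9*(1/(2*F))/2 = 9/(4*F))
Q(J, f) = -3 + 2*J*f (Q(J, f) = (2*J)*f - 3 = 2*J*f - 3 = -3 + 2*J*f)
Q(-4, X(-3, 5)) + 35*(120/(-147)) = (-3 + 2*(-4)*((9/4)/(-3))) + 35*(120/(-147)) = (-3 + 2*(-4)*((9/4)*(-⅓))) + 35*(120*(-1/147)) = (-3 + 2*(-4)*(-¾)) + 35*(-40/49) = (-3 + 6) - 200/7 = 3 - 200/7 = -179/7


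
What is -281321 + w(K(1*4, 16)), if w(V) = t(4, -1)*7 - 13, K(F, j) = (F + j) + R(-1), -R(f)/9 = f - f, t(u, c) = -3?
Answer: -281355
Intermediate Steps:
R(f) = 0 (R(f) = -9*(f - f) = -9*0 = 0)
K(F, j) = F + j (K(F, j) = (F + j) + 0 = F + j)
w(V) = -34 (w(V) = -3*7 - 13 = -21 - 13 = -34)
-281321 + w(K(1*4, 16)) = -281321 - 34 = -281355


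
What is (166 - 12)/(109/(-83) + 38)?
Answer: 1826/435 ≈ 4.1977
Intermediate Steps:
(166 - 12)/(109/(-83) + 38) = 154/(109*(-1/83) + 38) = 154/(-109/83 + 38) = 154/(3045/83) = 154*(83/3045) = 1826/435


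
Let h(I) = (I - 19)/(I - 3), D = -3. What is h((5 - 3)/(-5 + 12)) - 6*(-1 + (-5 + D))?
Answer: 1157/19 ≈ 60.895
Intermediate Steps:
h(I) = (-19 + I)/(-3 + I)
h((5 - 3)/(-5 + 12)) - 6*(-1 + (-5 + D)) = (-19 + (5 - 3)/(-5 + 12))/(-3 + (5 - 3)/(-5 + 12)) - 6*(-1 + (-5 - 3)) = (-19 + 2/7)/(-3 + 2/7) - 6*(-1 - 8) = (-19 + 2*(⅐))/(-3 + 2*(⅐)) - 6*(-9) = (-19 + 2/7)/(-3 + 2/7) - 1*(-54) = -131/7/(-19/7) + 54 = -7/19*(-131/7) + 54 = 131/19 + 54 = 1157/19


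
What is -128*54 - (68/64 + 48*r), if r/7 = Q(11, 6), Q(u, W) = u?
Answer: -169745/16 ≈ -10609.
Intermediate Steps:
r = 77 (r = 7*11 = 77)
-128*54 - (68/64 + 48*r) = -128*54 - (68/64 + 48*77) = -6912 - (68*(1/64) + 3696) = -6912 - (17/16 + 3696) = -6912 - 1*59153/16 = -6912 - 59153/16 = -169745/16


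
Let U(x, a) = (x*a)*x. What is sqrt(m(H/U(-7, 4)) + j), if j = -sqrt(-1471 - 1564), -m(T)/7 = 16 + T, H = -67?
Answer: sqrt(-21483 - 196*I*sqrt(3035))/14 ≈ 2.556 - 10.777*I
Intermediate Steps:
U(x, a) = a*x**2 (U(x, a) = (a*x)*x = a*x**2)
m(T) = -112 - 7*T (m(T) = -7*(16 + T) = -112 - 7*T)
j = -I*sqrt(3035) (j = -sqrt(-3035) = -I*sqrt(3035) ≈ -55.091*I)
sqrt(m(H/U(-7, 4)) + j) = sqrt((-112 - (-469)/(4*(-7)**2)) - I*sqrt(3035)) = sqrt((-112 - (-469)/(4*49)) - I*sqrt(3035)) = sqrt((-112 - (-469)/196) - I*sqrt(3035)) = sqrt((-112 - 7*(-67/196)) - I*sqrt(3035)) = sqrt((-112 + 67/28) - I*sqrt(3035)) = sqrt(-3069/28 - I*sqrt(3035))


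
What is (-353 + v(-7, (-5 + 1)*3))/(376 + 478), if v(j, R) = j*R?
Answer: -269/854 ≈ -0.31499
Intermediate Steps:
v(j, R) = R*j
(-353 + v(-7, (-5 + 1)*3))/(376 + 478) = (-353 + ((-5 + 1)*3)*(-7))/(376 + 478) = (-353 - 4*3*(-7))/854 = (-353 - 12*(-7))*(1/854) = (-353 + 84)*(1/854) = -269*1/854 = -269/854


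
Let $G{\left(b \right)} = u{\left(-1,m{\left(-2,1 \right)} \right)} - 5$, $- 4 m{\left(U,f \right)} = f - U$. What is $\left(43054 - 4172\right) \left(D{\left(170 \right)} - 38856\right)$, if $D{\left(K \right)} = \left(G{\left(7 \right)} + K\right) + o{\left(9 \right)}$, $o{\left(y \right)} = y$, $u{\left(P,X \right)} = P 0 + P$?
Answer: $-1504072406$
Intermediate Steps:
$m{\left(U,f \right)} = - \frac{f}{4} + \frac{U}{4}$ ($m{\left(U,f \right)} = - \frac{f - U}{4} = - \frac{f}{4} + \frac{U}{4}$)
$u{\left(P,X \right)} = P$ ($u{\left(P,X \right)} = 0 + P = P$)
$G{\left(b \right)} = -6$ ($G{\left(b \right)} = -1 - 5 = -6$)
$D{\left(K \right)} = 3 + K$ ($D{\left(K \right)} = \left(-6 + K\right) + 9 = 3 + K$)
$\left(43054 - 4172\right) \left(D{\left(170 \right)} - 38856\right) = \left(43054 - 4172\right) \left(\left(3 + 170\right) - 38856\right) = 38882 \left(173 - 38856\right) = 38882 \left(-38683\right) = -1504072406$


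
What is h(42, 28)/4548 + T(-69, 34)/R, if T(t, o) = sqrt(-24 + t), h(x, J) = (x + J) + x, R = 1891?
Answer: 28/1137 + I*sqrt(93)/1891 ≈ 0.024626 + 0.0050998*I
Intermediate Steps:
h(x, J) = J + 2*x (h(x, J) = (J + x) + x = J + 2*x)
h(42, 28)/4548 + T(-69, 34)/R = (28 + 2*42)/4548 + sqrt(-24 - 69)/1891 = (28 + 84)*(1/4548) + sqrt(-93)*(1/1891) = 112*(1/4548) + (I*sqrt(93))*(1/1891) = 28/1137 + I*sqrt(93)/1891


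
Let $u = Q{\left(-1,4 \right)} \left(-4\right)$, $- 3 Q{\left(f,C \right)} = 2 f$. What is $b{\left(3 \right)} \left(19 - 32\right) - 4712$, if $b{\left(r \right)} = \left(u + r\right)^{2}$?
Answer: $- \frac{42421}{9} \approx -4713.4$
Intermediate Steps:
$Q{\left(f,C \right)} = - \frac{2 f}{3}$
$u = - \frac{8}{3}$ ($u = \left(- \frac{2}{3}\right) \left(-1\right) \left(-4\right) = \frac{2}{3} \left(-4\right) = - \frac{8}{3} \approx -2.6667$)
$b{\left(r \right)} = \left(- \frac{8}{3} + r\right)^{2}$
$b{\left(3 \right)} \left(19 - 32\right) - 4712 = \frac{\left(-8 + 3 \cdot 3\right)^{2}}{9} \left(19 - 32\right) - 4712 = \frac{\left(-8 + 9\right)^{2}}{9} \left(-13\right) - 4712 = \frac{1^{2}}{9} \left(-13\right) - 4712 = \frac{1}{9} \cdot 1 \left(-13\right) - 4712 = \frac{1}{9} \left(-13\right) - 4712 = - \frac{13}{9} - 4712 = - \frac{42421}{9}$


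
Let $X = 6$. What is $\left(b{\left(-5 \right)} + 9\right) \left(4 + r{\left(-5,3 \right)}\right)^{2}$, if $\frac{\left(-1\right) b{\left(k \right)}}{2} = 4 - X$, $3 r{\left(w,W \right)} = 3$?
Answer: $325$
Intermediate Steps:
$r{\left(w,W \right)} = 1$ ($r{\left(w,W \right)} = \frac{1}{3} \cdot 3 = 1$)
$b{\left(k \right)} = 4$ ($b{\left(k \right)} = - 2 \left(4 - 6\right) = \left(-2\right) \left(-2\right) = 4$)
$\left(b{\left(-5 \right)} + 9\right) \left(4 + r{\left(-5,3 \right)}\right)^{2} = \left(4 + 9\right) \left(4 + 1\right)^{2} = 13 \cdot 5^{2} = 13 \cdot 25 = 325$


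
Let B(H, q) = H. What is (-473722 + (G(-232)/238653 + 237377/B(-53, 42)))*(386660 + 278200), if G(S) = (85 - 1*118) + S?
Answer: -1340485213645156880/4216203 ≈ -3.1794e+11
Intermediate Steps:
G(S) = -33 + S (G(S) = (85 - 118) + S = -33 + S)
(-473722 + (G(-232)/238653 + 237377/B(-53, 42)))*(386660 + 278200) = (-473722 + ((-33 - 232)/238653 + 237377/(-53)))*(386660 + 278200) = (-473722 + (-265*1/238653 + 237377*(-1/53)))*664860 = (-473722 + (-265/238653 - 237377/53))*664860 = (-473722 - 56650747226/12648609)*664860 = -6048575099924/12648609*664860 = -1340485213645156880/4216203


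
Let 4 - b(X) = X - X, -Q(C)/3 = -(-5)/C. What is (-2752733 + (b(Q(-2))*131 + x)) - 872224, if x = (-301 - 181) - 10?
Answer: -3624925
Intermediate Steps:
Q(C) = -15/C (Q(C) = -(-3)*(-5/C) = -15/C)
b(X) = 4 (b(X) = 4 - (X - X) = 4 - 1*0 = 4 + 0 = 4)
x = -492 (x = -482 - 10 = -492)
(-2752733 + (b(Q(-2))*131 + x)) - 872224 = (-2752733 + (4*131 - 492)) - 872224 = (-2752733 + (524 - 492)) - 872224 = (-2752733 + 32) - 872224 = -2752701 - 872224 = -3624925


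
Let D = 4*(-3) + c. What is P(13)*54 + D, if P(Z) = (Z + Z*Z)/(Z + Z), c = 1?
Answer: 367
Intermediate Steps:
P(Z) = (Z + Z²)/(2*Z) (P(Z) = (Z + Z²)/((2*Z)) = (Z + Z²)*(1/(2*Z)) = (Z + Z²)/(2*Z))
D = -11 (D = 4*(-3) + 1 = -12 + 1 = -11)
P(13)*54 + D = (½ + (½)*13)*54 - 11 = (½ + 13/2)*54 - 11 = 7*54 - 11 = 378 - 11 = 367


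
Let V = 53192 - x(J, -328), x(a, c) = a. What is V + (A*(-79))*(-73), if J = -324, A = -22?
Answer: -73358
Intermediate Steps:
V = 53516 (V = 53192 - 1*(-324) = 53192 + 324 = 53516)
V + (A*(-79))*(-73) = 53516 - 22*(-79)*(-73) = 53516 + 1738*(-73) = 53516 - 126874 = -73358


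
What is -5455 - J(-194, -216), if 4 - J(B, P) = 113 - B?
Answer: -5152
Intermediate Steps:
J(B, P) = -109 + B (J(B, P) = 4 - (113 - B) = 4 + (-113 + B) = -109 + B)
-5455 - J(-194, -216) = -5455 - (-109 - 194) = -5455 - 1*(-303) = -5455 + 303 = -5152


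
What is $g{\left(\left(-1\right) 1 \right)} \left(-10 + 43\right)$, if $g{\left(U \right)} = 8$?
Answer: $264$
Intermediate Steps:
$g{\left(\left(-1\right) 1 \right)} \left(-10 + 43\right) = 8 \left(-10 + 43\right) = 8 \cdot 33 = 264$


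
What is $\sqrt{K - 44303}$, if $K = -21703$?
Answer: $3 i \sqrt{7334} \approx 256.92 i$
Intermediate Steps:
$\sqrt{K - 44303} = \sqrt{-21703 - 44303} = \sqrt{-66006} = 3 i \sqrt{7334}$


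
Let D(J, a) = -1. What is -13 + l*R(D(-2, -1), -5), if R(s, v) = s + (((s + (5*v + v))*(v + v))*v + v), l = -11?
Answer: 17103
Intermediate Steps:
R(s, v) = s + v + 2*v²*(s + 6*v) (R(s, v) = s + (((s + 6*v)*(2*v))*v + v) = s + ((2*v*(s + 6*v))*v + v) = s + (2*v²*(s + 6*v) + v) = s + (v + 2*v²*(s + 6*v)) = s + v + 2*v²*(s + 6*v))
-13 + l*R(D(-2, -1), -5) = -13 - 11*(-1 - 5 + 12*(-5)³ + 2*(-1)*(-5)²) = -13 - 11*(-1 - 5 + 12*(-125) + 2*(-1)*25) = -13 - 11*(-1 - 5 - 1500 - 50) = -13 - 11*(-1556) = -13 + 17116 = 17103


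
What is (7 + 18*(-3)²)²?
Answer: 28561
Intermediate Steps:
(7 + 18*(-3)²)² = (7 + 18*9)² = (7 + 162)² = 169² = 28561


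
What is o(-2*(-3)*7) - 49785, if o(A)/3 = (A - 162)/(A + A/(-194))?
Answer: -67271175/1351 ≈ -49794.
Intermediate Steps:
o(A) = 582*(-162 + A)/(193*A) (o(A) = 3*((A - 162)/(A + A/(-194))) = 3*((-162 + A)/(A + A*(-1/194))) = 3*((-162 + A)/(A - A/194)) = 3*((-162 + A)/((193*A/194))) = 3*((-162 + A)*(194/(193*A))) = 3*(194*(-162 + A)/(193*A)) = 582*(-162 + A)/(193*A))
o(-2*(-3)*7) - 49785 = 582*(-162 - 2*(-3)*7)/(193*((-2*(-3)*7))) - 49785 = 582*(-162 + 6*7)/(193*((6*7))) - 49785 = (582/193)*(-162 + 42)/42 - 49785 = (582/193)*(1/42)*(-120) - 49785 = -11640/1351 - 49785 = -67271175/1351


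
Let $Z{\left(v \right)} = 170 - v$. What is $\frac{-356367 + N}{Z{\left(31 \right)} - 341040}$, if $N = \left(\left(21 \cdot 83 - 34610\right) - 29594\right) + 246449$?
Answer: $\frac{172379}{340901} \approx 0.50566$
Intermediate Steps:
$N = 183988$ ($N = \left(\left(1743 - 34610\right) - 29594\right) + 246449 = \left(-32867 - 29594\right) + 246449 = -62461 + 246449 = 183988$)
$\frac{-356367 + N}{Z{\left(31 \right)} - 341040} = \frac{-356367 + 183988}{\left(170 - 31\right) - 341040} = - \frac{172379}{\left(170 - 31\right) - 341040} = - \frac{172379}{139 - 341040} = - \frac{172379}{-340901} = \left(-172379\right) \left(- \frac{1}{340901}\right) = \frac{172379}{340901}$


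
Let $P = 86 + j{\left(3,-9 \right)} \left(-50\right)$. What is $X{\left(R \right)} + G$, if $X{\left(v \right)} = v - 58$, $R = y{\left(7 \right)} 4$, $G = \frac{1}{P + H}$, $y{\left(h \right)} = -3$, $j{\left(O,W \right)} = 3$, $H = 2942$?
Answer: $- \frac{201459}{2878} \approx -70.0$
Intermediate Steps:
$P = -64$ ($P = 86 + 3 \left(-50\right) = 86 - 150 = -64$)
$G = \frac{1}{2878}$ ($G = \frac{1}{-64 + 2942} = \frac{1}{2878} \approx 0.00034746$)
$R = -12$ ($R = \left(-3\right) 4 = -12$)
$X{\left(v \right)} = -58 + v$
$X{\left(R \right)} + G = \left(-58 - 12\right) + \frac{1}{2878} = -70 + \frac{1}{2878} = - \frac{201459}{2878}$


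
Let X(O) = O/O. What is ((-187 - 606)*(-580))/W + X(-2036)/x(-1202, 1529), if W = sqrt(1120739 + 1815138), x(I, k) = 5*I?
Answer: -1/6010 + 459940*sqrt(2935877)/2935877 ≈ 268.43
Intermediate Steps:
X(O) = 1
W = sqrt(2935877) ≈ 1713.4
((-187 - 606)*(-580))/W + X(-2036)/x(-1202, 1529) = ((-187 - 606)*(-580))/(sqrt(2935877)) + 1/(5*(-1202)) = (-793*(-580))*(sqrt(2935877)/2935877) + 1/(-6010) = 459940*(sqrt(2935877)/2935877) + 1*(-1/6010) = 459940*sqrt(2935877)/2935877 - 1/6010 = -1/6010 + 459940*sqrt(2935877)/2935877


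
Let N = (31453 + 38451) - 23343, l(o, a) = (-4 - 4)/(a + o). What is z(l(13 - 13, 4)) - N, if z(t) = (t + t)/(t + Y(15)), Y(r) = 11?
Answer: -419053/9 ≈ -46561.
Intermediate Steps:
l(o, a) = -8/(a + o)
z(t) = 2*t/(11 + t) (z(t) = (t + t)/(t + 11) = (2*t)/(11 + t) = 2*t/(11 + t))
N = 46561 (N = 69904 - 23343 = 46561)
z(l(13 - 13, 4)) - N = 2*(-8/(4 + (13 - 13)))/(11 - 8/(4 + (13 - 13))) - 1*46561 = 2*(-8/(4 + 0))/(11 - 8/(4 + 0)) - 46561 = 2*(-8/4)/(11 - 8/4) - 46561 = 2*(-8*¼)/(11 - 8*¼) - 46561 = 2*(-2)/(11 - 2) - 46561 = 2*(-2)/9 - 46561 = 2*(-2)*(⅑) - 46561 = -4/9 - 46561 = -419053/9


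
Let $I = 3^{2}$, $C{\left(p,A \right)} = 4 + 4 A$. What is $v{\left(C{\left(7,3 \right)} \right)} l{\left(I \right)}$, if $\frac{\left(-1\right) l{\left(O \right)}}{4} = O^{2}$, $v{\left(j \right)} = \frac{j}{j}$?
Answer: $-324$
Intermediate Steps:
$v{\left(j \right)} = 1$
$I = 9$
$l{\left(O \right)} = - 4 O^{2}$
$v{\left(C{\left(7,3 \right)} \right)} l{\left(I \right)} = 1 \left(- 4 \cdot 9^{2}\right) = 1 \left(\left(-4\right) 81\right) = 1 \left(-324\right) = -324$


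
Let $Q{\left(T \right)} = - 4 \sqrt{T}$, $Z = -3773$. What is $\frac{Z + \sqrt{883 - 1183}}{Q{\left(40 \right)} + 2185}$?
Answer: $- \frac{3773 - 10 i \sqrt{3}}{2185 - 8 \sqrt{10}} \approx -1.747 + 0.0080199 i$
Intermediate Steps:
$\frac{Z + \sqrt{883 - 1183}}{Q{\left(40 \right)} + 2185} = \frac{-3773 + \sqrt{883 - 1183}}{- 4 \sqrt{40} + 2185} = \frac{-3773 + \sqrt{-300}}{- 4 \cdot 2 \sqrt{10} + 2185} = \frac{-3773 + 10 i \sqrt{3}}{- 8 \sqrt{10} + 2185} = \frac{-3773 + 10 i \sqrt{3}}{2185 - 8 \sqrt{10}}$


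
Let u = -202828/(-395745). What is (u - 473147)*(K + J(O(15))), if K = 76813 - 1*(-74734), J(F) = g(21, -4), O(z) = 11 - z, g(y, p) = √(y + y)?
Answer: -28376472069844789/395745 - 187245356687*√42/395745 ≈ -7.1707e+10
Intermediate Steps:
g(y, p) = √2*√y (g(y, p) = √(2*y) = √2*√y)
J(F) = √42 (J(F) = √2*√21 = √42)
u = 202828/395745 (u = -202828*(-1/395745) = 202828/395745 ≈ 0.51252)
K = 151547 (K = 76813 + 74734 = 151547)
(u - 473147)*(K + J(O(15))) = (202828/395745 - 473147)*(151547 + √42) = -187245356687*(151547 + √42)/395745 = -28376472069844789/395745 - 187245356687*√42/395745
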